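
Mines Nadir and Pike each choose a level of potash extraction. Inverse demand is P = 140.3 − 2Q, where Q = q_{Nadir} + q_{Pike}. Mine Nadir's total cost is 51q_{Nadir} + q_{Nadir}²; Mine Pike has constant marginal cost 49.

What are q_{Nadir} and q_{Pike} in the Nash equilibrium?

8.73, 18.46

Mine Nadir's profit: π = q_{Nadir}(140.3 − 2(q_{Nadir} + q_{Pike})) − 51q_{Nadir} − q_{Nadir}².
∂π/∂q_{Nadir} = 89.3 − 6q_{Nadir} − 2q_{Pike} = 0, so q_{Nadir} = 893/60 − (1/3)q_{Pike}.
For Pike: ∂π/∂q_{Pike} = 91.3 − 4q_{Pike} − 2q_{Nadir} = 0 ⇒ q_{Pike} = 22.825 − 0.5q_{Nadir}.
Plugging q_{Pike} into Nadir's best response: q_{Nadir} = 893/60 − (1/3)(22.825 − 0.5q_{Nadir}) ⇒ (5/6)q_{Nadir} = 7.275, so q_{Nadir} = 8.73.
Then q_{Pike} = 22.825 − 0.5·8.73 = 18.46.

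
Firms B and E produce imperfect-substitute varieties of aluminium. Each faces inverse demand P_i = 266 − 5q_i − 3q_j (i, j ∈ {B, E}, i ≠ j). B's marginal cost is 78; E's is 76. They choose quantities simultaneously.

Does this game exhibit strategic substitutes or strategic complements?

strategic substitutes

Firm B's profit: π = q_B(266 − 5q_B − 3q_E) − 78q_B.
∂π/∂q_B = 188 − 10q_B − 3q_E = 0 ⇒ q_B = 18.8 − 0.3q_E.
The best-response slope dq_B/dq_E = −0.3 < 0: the reaction function is downward-sloping, so the choices are strategic substitutes.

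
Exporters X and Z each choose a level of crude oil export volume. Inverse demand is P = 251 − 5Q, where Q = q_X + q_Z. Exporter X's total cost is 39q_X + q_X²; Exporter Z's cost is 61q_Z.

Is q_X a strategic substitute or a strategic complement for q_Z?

Exporter X's profit: π = q_X(251 − 5(q_X + q_Z)) − 39q_X − q_X².
∂π/∂q_X = 212 − 12q_X − 5q_Z = 0, so q_X = 53/3 − (5/12)q_Z.
The best-response slope dq_X/dq_Z = −5/12 < 0: the reaction function is downward-sloping, so the choices are strategic substitutes.

strategic substitutes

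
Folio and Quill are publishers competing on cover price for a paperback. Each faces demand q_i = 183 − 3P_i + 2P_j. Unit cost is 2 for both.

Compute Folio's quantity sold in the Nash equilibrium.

135.75

Folio's profit: π = (P_{Folio} − 2)(183 − 3P_{Folio} + 2P_{Quill}).
∂π/∂P_{Folio} = 189 − 6P_{Folio} + 2P_{Quill} = 0 ⇒ P_{Folio} = 31.5 + (1/3)P_{Quill}.
By symmetry P_{Quill} = P_{Folio}; substituting into the reaction function, (2/3)P_{Folio} = 31.5 and P_{Folio} = 47.25.
q_{Folio} = 183 − 3·47.25 + 2·47.25 = 135.75.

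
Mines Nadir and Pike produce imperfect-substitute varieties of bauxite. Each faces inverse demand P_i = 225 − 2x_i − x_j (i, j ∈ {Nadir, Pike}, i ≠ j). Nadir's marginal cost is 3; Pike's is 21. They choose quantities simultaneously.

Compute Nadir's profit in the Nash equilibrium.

4158.72

Mine Nadir's profit: π = x_{Nadir}(225 − 2x_{Nadir} − x_{Pike}) − 3x_{Nadir}.
∂π/∂x_{Nadir} = 222 − 4x_{Nadir} − x_{Pike} = 0 ⇒ x_{Nadir} = 55.5 − 0.25x_{Pike}.
Similarly x_{Pike} = 51 − 0.25x_{Nadir}.
Plugging x_{Pike} into Nadir's best response: x_{Nadir} = 55.5 − 0.25(51 − 0.25x_{Nadir}) ⇒ 0.9375x_{Nadir} = 42.75, so x_{Nadir} = 45.6.
Then x_{Pike} = 51 − 0.25·45.6 = 39.6.
P_{Nadir} = 225 − 2·45.6 − 39.6 = 94.2.
Profit = (94.2 − 3)·45.6 = 4158.72.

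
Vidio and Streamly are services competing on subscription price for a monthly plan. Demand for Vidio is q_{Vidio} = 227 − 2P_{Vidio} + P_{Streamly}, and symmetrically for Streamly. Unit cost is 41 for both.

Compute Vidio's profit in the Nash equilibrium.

7688

Vidio's profit: π = (P_{Vidio} − 41)(227 − 2P_{Vidio} + P_{Streamly}).
∂π/∂P_{Vidio} = 309 − 4P_{Vidio} + P_{Streamly} = 0 ⇒ P_{Vidio} = 77.25 + 0.25P_{Streamly}.
Setting P_{Vidio} = P_{Streamly} in the reaction function: P_{Vidio} = 77.25 + 0.25P_{Vidio}, so P_{Vidio} = 77.25 / 0.75 = 103.
q_{Vidio} = 227 − 2·103 + 103 = 124.
Profit = (103 − 41)·124 = 7688.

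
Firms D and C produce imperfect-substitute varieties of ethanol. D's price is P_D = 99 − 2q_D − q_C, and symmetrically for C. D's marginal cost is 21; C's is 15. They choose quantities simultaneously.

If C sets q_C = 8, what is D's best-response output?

Firm D's profit: π = q_D(99 − 2q_D − q_C) − 21q_D.
∂π/∂q_D = 78 − 4q_D − q_C = 0 ⇒ q_D = 19.5 − 0.25q_C.
At q_C = 8: q_D = 19.5 − 0.25·8 = 17.5.

17.5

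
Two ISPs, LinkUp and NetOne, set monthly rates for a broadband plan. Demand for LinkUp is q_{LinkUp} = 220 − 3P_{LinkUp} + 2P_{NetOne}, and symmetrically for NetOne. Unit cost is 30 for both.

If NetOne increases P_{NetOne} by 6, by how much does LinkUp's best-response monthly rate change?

2

LinkUp's profit: π = (P_{LinkUp} − 30)(220 − 3P_{LinkUp} + 2P_{NetOne}).
∂π/∂P_{LinkUp} = 310 − 6P_{LinkUp} + 2P_{NetOne} = 0 ⇒ P_{LinkUp} = 155/3 + (1/3)P_{NetOne}.
The reaction-function slope is 1/3, so a 6-unit rise in P_{NetOne} moves P_{LinkUp} by 1/3 × 6 = 2. LinkUp's best response rises — the actions are strategic complements.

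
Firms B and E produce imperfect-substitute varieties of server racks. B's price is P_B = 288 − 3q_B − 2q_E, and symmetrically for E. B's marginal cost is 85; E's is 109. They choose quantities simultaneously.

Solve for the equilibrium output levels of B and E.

26.875, 20.875

Firm B's profit: π = q_B(288 − 3q_B − 2q_E) − 85q_B.
∂π/∂q_B = 203 − 6q_B − 2q_E = 0 ⇒ q_B = 203/6 − (1/3)q_E.
Similarly q_E = 179/6 − (1/3)q_B.
Plugging q_E into B's best response: q_B = 203/6 − (1/3)(179/6 − (1/3)q_B) ⇒ (8/9)q_B = 215/9, so q_B = 26.875.
Then q_E = 179/6 − (1/3)·26.875 = 20.875.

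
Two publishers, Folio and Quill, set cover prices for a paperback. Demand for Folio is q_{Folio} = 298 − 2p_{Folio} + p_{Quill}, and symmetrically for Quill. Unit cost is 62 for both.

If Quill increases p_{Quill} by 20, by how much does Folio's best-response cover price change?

Folio's profit: π = (p_{Folio} − 62)(298 − 2p_{Folio} + p_{Quill}).
∂π/∂p_{Folio} = 422 − 4p_{Folio} + p_{Quill} = 0 ⇒ p_{Folio} = 105.5 + 0.25p_{Quill}.
The reaction-function slope is 0.25, so a 20-unit rise in p_{Quill} moves p_{Folio} by 0.25 × 20 = 5. Folio's best response rises — the actions are strategic complements.

5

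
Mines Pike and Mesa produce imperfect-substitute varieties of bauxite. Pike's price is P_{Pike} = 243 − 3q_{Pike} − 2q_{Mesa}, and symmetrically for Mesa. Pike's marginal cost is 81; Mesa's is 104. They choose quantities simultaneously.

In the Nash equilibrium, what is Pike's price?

Mine Pike's profit: π = q_{Pike}(243 − 3q_{Pike} − 2q_{Mesa}) − 81q_{Pike}.
∂π/∂q_{Pike} = 162 − 6q_{Pike} − 2q_{Mesa} = 0 ⇒ q_{Pike} = 27 − (1/3)q_{Mesa}.
Similarly q_{Mesa} = 139/6 − (1/3)q_{Pike}.
Plugging q_{Mesa} into Pike's best response: q_{Pike} = 27 − (1/3)(139/6 − (1/3)q_{Pike}) ⇒ (8/9)q_{Pike} = 347/18, so q_{Pike} = 21.6875.
Then q_{Mesa} = 139/6 − (1/3)·21.6875 = 15.9375.
P_{Pike} = 243 − 3·21.6875 − 2·15.9375 = 146.0625.

146.0625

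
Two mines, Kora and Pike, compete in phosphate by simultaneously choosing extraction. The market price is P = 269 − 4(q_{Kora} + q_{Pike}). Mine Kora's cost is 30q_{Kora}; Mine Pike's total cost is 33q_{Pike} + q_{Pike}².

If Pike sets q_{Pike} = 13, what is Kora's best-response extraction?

Mine Kora's profit: π = q_{Kora}(269 − 4(q_{Kora} + q_{Pike})) − 30q_{Kora}.
∂π/∂q_{Kora} = 239 − 8q_{Kora} − 4q_{Pike} = 0, so q_{Kora} = 29.875 − 0.5q_{Pike}.
At q_{Pike} = 13: q_{Kora} = 29.875 − 0.5·13 = 23.375.

23.375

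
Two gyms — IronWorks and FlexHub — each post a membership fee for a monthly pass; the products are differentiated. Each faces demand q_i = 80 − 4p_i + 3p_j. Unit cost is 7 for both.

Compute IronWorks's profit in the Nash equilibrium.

852.64

IronWorks's profit: π = (p_{IronWorks} − 7)(80 − 4p_{IronWorks} + 3p_{FlexHub}).
∂π/∂p_{IronWorks} = 108 − 8p_{IronWorks} + 3p_{FlexHub} = 0 ⇒ p_{IronWorks} = 13.5 + 0.375p_{FlexHub}.
The game is symmetric, so in equilibrium p_{FlexHub} = p_{IronWorks}: the reaction function gives 0.625p_{IronWorks} = 13.5, hence p_{IronWorks} = 21.6.
q_{IronWorks} = 80 − 4·21.6 + 3·21.6 = 58.4.
Profit = (21.6 − 7)·58.4 = 852.64.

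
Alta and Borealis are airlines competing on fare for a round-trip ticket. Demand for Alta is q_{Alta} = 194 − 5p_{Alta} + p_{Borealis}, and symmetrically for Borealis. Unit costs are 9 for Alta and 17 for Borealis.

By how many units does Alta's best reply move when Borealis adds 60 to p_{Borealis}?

Alta's profit: π = (p_{Alta} − 9)(194 − 5p_{Alta} + p_{Borealis}).
∂π/∂p_{Alta} = 239 − 10p_{Alta} + p_{Borealis} = 0 ⇒ p_{Alta} = 23.9 + 0.1p_{Borealis}.
The reaction-function slope is 0.1, so a 60-unit rise in p_{Borealis} moves p_{Alta} by 0.1 × 60 = 6. Alta's best response rises — the actions are strategic complements.

6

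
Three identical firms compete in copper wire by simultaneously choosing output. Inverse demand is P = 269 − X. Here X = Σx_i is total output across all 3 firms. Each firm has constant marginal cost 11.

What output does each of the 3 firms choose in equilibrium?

64.5

A representative firm's profit is π_i = x_i(269 − X) − 11x_i, with X = x_i + Σ_{j≠i} x_j.
First-order condition: 258 − 2x_i − Σ_{j≠i} x_j = 0.
With identical firms, set every x_j = x: then 258 − 2x − 2x = 0, i.e. x = 258/4 = 64.5.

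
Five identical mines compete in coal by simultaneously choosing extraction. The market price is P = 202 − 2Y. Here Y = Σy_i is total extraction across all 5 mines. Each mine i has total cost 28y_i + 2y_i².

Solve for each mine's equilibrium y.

10.875

A representative mine's profit is π_i = y_i(202 − 2Y) − 28y_i − 2y_i², with Y = y_i + Σ_{j≠i} y_j.
First-order condition: 174 − 8y_i − 2Σ_{j≠i} y_j = 0.
With identical mines, set every y_j = y: then 174 − 8y − 8y = 0, i.e. y = 174/16 = 10.875.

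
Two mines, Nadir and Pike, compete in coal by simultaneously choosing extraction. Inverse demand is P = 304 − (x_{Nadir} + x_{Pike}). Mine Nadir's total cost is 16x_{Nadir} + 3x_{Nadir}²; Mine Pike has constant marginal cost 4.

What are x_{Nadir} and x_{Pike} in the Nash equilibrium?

Mine Nadir's profit: π = x_{Nadir}(304 − (x_{Nadir} + x_{Pike})) − 16x_{Nadir} − 3x_{Nadir}².
∂π/∂x_{Nadir} = 288 − 8x_{Nadir} − x_{Pike} = 0, so x_{Nadir} = 36 − 0.125x_{Pike}.
For Pike: ∂π/∂x_{Pike} = 300 − 2x_{Pike} − x_{Nadir} = 0 ⇒ x_{Pike} = 150 − 0.5x_{Nadir}.
Plugging x_{Pike} into Nadir's best response: x_{Nadir} = 36 − 0.125(150 − 0.5x_{Nadir}) ⇒ 0.9375x_{Nadir} = 17.25, so x_{Nadir} = 18.4.
Then x_{Pike} = 150 − 0.5·18.4 = 140.8.

18.4, 140.8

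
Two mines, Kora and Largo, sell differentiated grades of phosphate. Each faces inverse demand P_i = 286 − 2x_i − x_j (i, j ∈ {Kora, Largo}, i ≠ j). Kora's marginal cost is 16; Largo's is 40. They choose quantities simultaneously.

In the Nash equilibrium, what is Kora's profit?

Mine Kora's profit: π = x_{Kora}(286 − 2x_{Kora} − x_{Largo}) − 16x_{Kora}.
∂π/∂x_{Kora} = 270 − 4x_{Kora} − x_{Largo} = 0 ⇒ x_{Kora} = 67.5 − 0.25x_{Largo}.
Similarly x_{Largo} = 61.5 − 0.25x_{Kora}.
Plugging x_{Largo} into Kora's best response: x_{Kora} = 67.5 − 0.25(61.5 − 0.25x_{Kora}) ⇒ 0.9375x_{Kora} = 52.125, so x_{Kora} = 55.6.
Then x_{Largo} = 61.5 − 0.25·55.6 = 47.6.
P_{Kora} = 286 − 2·55.6 − 47.6 = 127.2.
Profit = (127.2 − 16)·55.6 = 6182.72.

6182.72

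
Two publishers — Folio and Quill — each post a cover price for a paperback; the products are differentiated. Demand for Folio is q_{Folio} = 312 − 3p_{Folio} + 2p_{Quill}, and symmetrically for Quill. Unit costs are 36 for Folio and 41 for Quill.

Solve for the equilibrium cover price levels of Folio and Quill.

105.9375, 107.8125

Folio's profit: π = (p_{Folio} − 36)(312 − 3p_{Folio} + 2p_{Quill}).
∂π/∂p_{Folio} = 420 − 6p_{Folio} + 2p_{Quill} = 0 ⇒ p_{Folio} = 70 + (1/3)p_{Quill}.
Similarly p_{Quill} = 72.5 + (1/3)p_{Folio}.
Solving the two reaction functions simultaneously: (1 − (1/3)(1/3))p_{Folio} = 70 + (1/3)·72.5, so (8/9)p_{Folio} = 565/6 and p_{Folio} = 105.9375.
Then p_{Quill} = 72.5 + (1/3)·105.9375 = 107.8125.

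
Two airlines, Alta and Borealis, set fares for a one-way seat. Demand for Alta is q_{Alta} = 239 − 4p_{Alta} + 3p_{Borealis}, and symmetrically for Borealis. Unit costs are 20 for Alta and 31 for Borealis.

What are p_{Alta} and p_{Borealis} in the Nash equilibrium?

66.2, 70.2

Alta's profit: π = (p_{Alta} − 20)(239 − 4p_{Alta} + 3p_{Borealis}).
∂π/∂p_{Alta} = 319 − 8p_{Alta} + 3p_{Borealis} = 0 ⇒ p_{Alta} = 39.875 + 0.375p_{Borealis}.
Similarly p_{Borealis} = 45.375 + 0.375p_{Alta}.
Substituting the second reaction function into the first: p_{Alta} = 39.875 + 0.375(45.375 + 0.375p_{Alta}), which gives (55/64)p_{Alta} = 3641/64 ⇒ p_{Alta} = 66.2.
Then p_{Borealis} = 45.375 + 0.375·66.2 = 70.2.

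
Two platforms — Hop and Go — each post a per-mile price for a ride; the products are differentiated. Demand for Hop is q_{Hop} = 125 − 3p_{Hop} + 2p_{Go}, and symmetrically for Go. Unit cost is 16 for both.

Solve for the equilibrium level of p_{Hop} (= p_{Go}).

43.25

Hop's profit: π = (p_{Hop} − 16)(125 − 3p_{Hop} + 2p_{Go}).
∂π/∂p_{Hop} = 173 − 6p_{Hop} + 2p_{Go} = 0 ⇒ p_{Hop} = 173/6 + (1/3)p_{Go}.
By symmetry p_{Go} = p_{Hop}; substituting into the reaction function, (2/3)p_{Hop} = 173/6 and p_{Hop} = 43.25.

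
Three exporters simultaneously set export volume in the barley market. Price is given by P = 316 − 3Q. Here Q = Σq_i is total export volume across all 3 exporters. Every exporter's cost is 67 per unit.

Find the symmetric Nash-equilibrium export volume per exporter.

20.75

A representative exporter's profit is π_i = q_i(316 − 3Q) − 67q_i, with Q = q_i + Σ_{j≠i} q_j.
First-order condition: 249 − 6q_i − 3Σ_{j≠i} q_j = 0.
With identical exporters, set every q_j = q: then 249 − 6q − 6q = 0, i.e. q = 249/12 = 20.75.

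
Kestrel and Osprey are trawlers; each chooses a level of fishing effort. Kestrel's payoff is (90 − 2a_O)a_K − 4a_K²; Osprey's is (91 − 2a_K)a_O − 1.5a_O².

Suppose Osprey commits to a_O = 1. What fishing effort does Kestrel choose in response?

Expanding Kestrel's payoff: 90a_K − 2a_Oa_K − 4a_K².
∂π/∂a_K = 90 − 2a_O − 8a_K = 0, so a_K = 11.25 − 0.25a_O.
At a_O = 1: a_K = 11.25 − 0.25·1 = 11.

11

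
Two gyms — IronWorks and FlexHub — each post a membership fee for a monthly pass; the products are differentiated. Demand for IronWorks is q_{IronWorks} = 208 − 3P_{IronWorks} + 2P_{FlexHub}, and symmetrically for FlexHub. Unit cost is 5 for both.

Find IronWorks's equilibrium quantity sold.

IronWorks's profit: π = (P_{IronWorks} − 5)(208 − 3P_{IronWorks} + 2P_{FlexHub}).
∂π/∂P_{IronWorks} = 223 − 6P_{IronWorks} + 2P_{FlexHub} = 0 ⇒ P_{IronWorks} = 223/6 + (1/3)P_{FlexHub}.
The game is symmetric, so in equilibrium P_{FlexHub} = P_{IronWorks}: the reaction function gives (2/3)P_{IronWorks} = 223/6, hence P_{IronWorks} = 55.75.
q_{IronWorks} = 208 − 3·55.75 + 2·55.75 = 152.25.

152.25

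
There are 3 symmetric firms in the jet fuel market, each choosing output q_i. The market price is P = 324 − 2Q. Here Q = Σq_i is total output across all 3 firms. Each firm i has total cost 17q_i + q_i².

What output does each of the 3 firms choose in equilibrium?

A representative firm's profit is π_i = q_i(324 − 2Q) − 17q_i − q_i², with Q = q_i + Σ_{j≠i} q_j.
First-order condition: 307 − 6q_i − 2Σ_{j≠i} q_j = 0.
Imposing symmetry (q_j = q for all j) turns Σ_{j≠i} q_j into 2q, so 307 = 10q and q = 30.7.

30.7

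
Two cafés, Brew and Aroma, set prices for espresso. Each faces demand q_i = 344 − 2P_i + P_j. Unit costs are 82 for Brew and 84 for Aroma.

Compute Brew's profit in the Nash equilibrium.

Brew's profit: π = (P_{Brew} − 82)(344 − 2P_{Brew} + P_{Aroma}).
∂π/∂P_{Brew} = 508 − 4P_{Brew} + P_{Aroma} = 0 ⇒ P_{Brew} = 127 + 0.25P_{Aroma}.
Similarly P_{Aroma} = 128 + 0.25P_{Brew}.
Substituting the second reaction function into the first: P_{Brew} = 127 + 0.25(128 + 0.25P_{Brew}), which gives 0.9375P_{Brew} = 159 ⇒ P_{Brew} = 169.6.
Then P_{Aroma} = 128 + 0.25·169.6 = 170.4.
q_{Brew} = 344 − 2·169.6 + 170.4 = 175.2.
Profit = (169.6 − 82)·175.2 = 15347.52.

15347.52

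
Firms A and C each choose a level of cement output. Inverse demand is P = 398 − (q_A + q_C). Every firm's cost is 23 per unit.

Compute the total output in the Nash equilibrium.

250

Firm A's profit: π = q_A(398 − (q_A + q_C)) − 23q_A.
∂π/∂q_A = 375 − 2q_A − q_C = 0, so q_A = 187.5 − 0.5q_C.
Setting q_A = q_C in the reaction function: q_A = 187.5 − 0.5q_A, so q_A = 187.5 / 1.5 = 125.
Total output: 125 + 125 = 250.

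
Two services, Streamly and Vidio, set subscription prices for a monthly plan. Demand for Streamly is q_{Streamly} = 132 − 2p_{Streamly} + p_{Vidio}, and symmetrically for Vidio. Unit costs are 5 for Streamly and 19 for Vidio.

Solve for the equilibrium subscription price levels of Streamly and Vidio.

49.2, 54.8

Streamly's profit: π = (p_{Streamly} − 5)(132 − 2p_{Streamly} + p_{Vidio}).
∂π/∂p_{Streamly} = 142 − 4p_{Streamly} + p_{Vidio} = 0 ⇒ p_{Streamly} = 35.5 + 0.25p_{Vidio}.
Similarly p_{Vidio} = 42.5 + 0.25p_{Streamly}.
Solving the two reaction functions simultaneously: (1 − (0.25)(0.25))p_{Streamly} = 35.5 + 0.25·42.5, so 0.9375p_{Streamly} = 46.125 and p_{Streamly} = 49.2.
Then p_{Vidio} = 42.5 + 0.25·49.2 = 54.8.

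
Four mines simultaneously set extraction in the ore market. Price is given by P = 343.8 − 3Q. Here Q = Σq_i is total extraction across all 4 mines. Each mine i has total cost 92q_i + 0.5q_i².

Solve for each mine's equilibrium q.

15.7375

A representative mine's profit is π_i = q_i(343.8 − 3Q) − 92q_i − 0.5q_i², with Q = q_i + Σ_{j≠i} q_j.
First-order condition: 251.8 − 7q_i − 3Σ_{j≠i} q_j = 0.
Imposing symmetry (q_j = q for all j) turns Σ_{j≠i} q_j into 3q, so 251.8 = 16q and q = 15.7375.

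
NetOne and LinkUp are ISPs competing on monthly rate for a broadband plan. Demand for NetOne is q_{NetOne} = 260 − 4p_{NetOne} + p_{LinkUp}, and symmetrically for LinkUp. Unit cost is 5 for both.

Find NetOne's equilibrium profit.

4900

NetOne's profit: π = (p_{NetOne} − 5)(260 − 4p_{NetOne} + p_{LinkUp}).
∂π/∂p_{NetOne} = 280 − 8p_{NetOne} + p_{LinkUp} = 0 ⇒ p_{NetOne} = 35 + 0.125p_{LinkUp}.
By symmetry p_{LinkUp} = p_{NetOne}; substituting into the reaction function, 0.875p_{NetOne} = 35 and p_{NetOne} = 40.
q_{NetOne} = 260 − 4·40 + 40 = 140.
Profit = (40 − 5)·140 = 4900.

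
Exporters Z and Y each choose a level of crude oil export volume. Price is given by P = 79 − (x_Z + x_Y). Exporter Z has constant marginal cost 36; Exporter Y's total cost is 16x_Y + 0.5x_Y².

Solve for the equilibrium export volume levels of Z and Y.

13.2, 16.6

Exporter Z's profit: π = x_Z(79 − (x_Z + x_Y)) − 36x_Z.
∂π/∂x_Z = 43 − 2x_Z − x_Y = 0, so x_Z = 21.5 − 0.5x_Y.
For Y: ∂π/∂x_Y = 63 − 3x_Y − x_Z = 0 ⇒ x_Y = 21 − (1/3)x_Z.
Plugging x_Y into Z's best response: x_Z = 21.5 − 0.5(21 − (1/3)x_Z) ⇒ (5/6)x_Z = 11, so x_Z = 13.2.
Then x_Y = 21 − (1/3)·13.2 = 16.6.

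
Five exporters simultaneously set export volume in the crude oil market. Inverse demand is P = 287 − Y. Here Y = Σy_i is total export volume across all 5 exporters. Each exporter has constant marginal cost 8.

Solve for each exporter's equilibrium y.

46.5

A representative exporter's profit is π_i = y_i(287 − Y) − 8y_i, with Y = y_i + Σ_{j≠i} y_j.
First-order condition: 279 − 2y_i − Σ_{j≠i} y_j = 0.
With identical exporters, set every y_j = y: then 279 − 2y − 4y = 0, i.e. y = 279/6 = 46.5.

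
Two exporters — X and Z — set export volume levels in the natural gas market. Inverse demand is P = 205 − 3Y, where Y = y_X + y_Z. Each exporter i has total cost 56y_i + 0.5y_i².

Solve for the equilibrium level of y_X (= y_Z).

Exporter X's profit: π = y_X(205 − 3(y_X + y_Z)) − 56y_X − 0.5y_X².
∂π/∂y_X = 149 − 7y_X − 3y_Z = 0, so y_X = 149/7 − (3/7)y_Z.
The game is symmetric, so in equilibrium y_Z = y_X: the reaction function gives (10/7)y_X = 149/7, hence y_X = 14.9.

14.9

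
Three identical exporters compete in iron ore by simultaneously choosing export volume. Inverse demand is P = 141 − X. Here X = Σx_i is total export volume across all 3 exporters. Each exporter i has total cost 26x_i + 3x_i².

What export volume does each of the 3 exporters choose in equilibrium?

11.5

A representative exporter's profit is π_i = x_i(141 − X) − 26x_i − 3x_i², with X = x_i + Σ_{j≠i} x_j.
First-order condition: 115 − 8x_i − Σ_{j≠i} x_j = 0.
Imposing symmetry (x_j = x for all j) turns Σ_{j≠i} x_j into 2x, so 115 = 10x and x = 11.5.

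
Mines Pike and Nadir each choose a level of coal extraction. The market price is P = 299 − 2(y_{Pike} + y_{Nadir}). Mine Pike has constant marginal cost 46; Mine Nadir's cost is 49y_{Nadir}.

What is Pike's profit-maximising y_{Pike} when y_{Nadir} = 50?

38.25

Mine Pike's profit: π = y_{Pike}(299 − 2(y_{Pike} + y_{Nadir})) − 46y_{Pike}.
∂π/∂y_{Pike} = 253 − 4y_{Pike} − 2y_{Nadir} = 0, so y_{Pike} = 63.25 − 0.5y_{Nadir}.
At y_{Nadir} = 50: y_{Pike} = 63.25 − 0.5·50 = 38.25.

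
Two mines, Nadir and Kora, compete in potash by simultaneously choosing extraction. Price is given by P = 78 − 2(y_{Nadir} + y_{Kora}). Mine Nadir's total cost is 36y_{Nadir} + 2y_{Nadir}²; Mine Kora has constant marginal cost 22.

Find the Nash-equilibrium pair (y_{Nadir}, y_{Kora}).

Mine Nadir's profit: π = y_{Nadir}(78 − 2(y_{Nadir} + y_{Kora})) − 36y_{Nadir} − 2y_{Nadir}².
∂π/∂y_{Nadir} = 42 − 8y_{Nadir} − 2y_{Kora} = 0, so y_{Nadir} = 5.25 − 0.25y_{Kora}.
For Kora: ∂π/∂y_{Kora} = 56 − 4y_{Kora} − 2y_{Nadir} = 0 ⇒ y_{Kora} = 14 − 0.5y_{Nadir}.
Solving the two reaction functions simultaneously: (1 − (−0.25)(−0.5))y_{Nadir} = 5.25 − 0.25·14, so 0.875y_{Nadir} = 1.75 and y_{Nadir} = 2.
Then y_{Kora} = 14 − 0.5·2 = 13.

2, 13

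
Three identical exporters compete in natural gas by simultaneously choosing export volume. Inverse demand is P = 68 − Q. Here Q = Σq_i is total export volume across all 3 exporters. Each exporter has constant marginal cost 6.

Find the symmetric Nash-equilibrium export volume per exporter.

15.5

A representative exporter's profit is π_i = q_i(68 − Q) − 6q_i, with Q = q_i + Σ_{j≠i} q_j.
First-order condition: 62 − 2q_i − Σ_{j≠i} q_j = 0.
In a symmetric equilibrium every exporter chooses the same q, so Σ_{j≠i} q_j = 2q. The condition becomes 62 − 4q = 0, giving q = 62/4 = 15.5.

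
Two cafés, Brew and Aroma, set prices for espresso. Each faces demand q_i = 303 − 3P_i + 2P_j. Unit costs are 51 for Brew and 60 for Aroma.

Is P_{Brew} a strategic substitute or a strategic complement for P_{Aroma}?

strategic complements

Brew's profit: π = (P_{Brew} − 51)(303 − 3P_{Brew} + 2P_{Aroma}).
∂π/∂P_{Brew} = 456 − 6P_{Brew} + 2P_{Aroma} = 0 ⇒ P_{Brew} = 76 + (1/3)P_{Aroma}.
The best-response slope dP_{Brew}/dP_{Aroma} = 1/3 > 0: the reaction function is upward-sloping, so the choices are strategic complements.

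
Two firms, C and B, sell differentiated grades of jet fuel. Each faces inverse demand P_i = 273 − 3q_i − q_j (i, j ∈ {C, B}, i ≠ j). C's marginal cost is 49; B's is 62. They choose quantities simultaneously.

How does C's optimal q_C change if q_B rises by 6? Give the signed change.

Firm C's profit: π = q_C(273 − 3q_C − q_B) − 49q_C.
∂π/∂q_C = 224 − 6q_C − q_B = 0 ⇒ q_C = 112/3 − (1/6)q_B.
The reaction-function slope is −1/6, so a 6-unit rise in q_B moves q_C by −1/6 × 6 = −1. C's best response falls — the actions are strategic substitutes.

-1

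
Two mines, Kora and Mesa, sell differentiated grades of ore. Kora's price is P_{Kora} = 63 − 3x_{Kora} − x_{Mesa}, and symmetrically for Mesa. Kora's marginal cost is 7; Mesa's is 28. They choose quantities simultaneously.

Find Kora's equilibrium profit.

Mine Kora's profit: π = x_{Kora}(63 − 3x_{Kora} − x_{Mesa}) − 7x_{Kora}.
∂π/∂x_{Kora} = 56 − 6x_{Kora} − x_{Mesa} = 0 ⇒ x_{Kora} = 28/3 − (1/6)x_{Mesa}.
Similarly x_{Mesa} = 35/6 − (1/6)x_{Kora}.
Substituting the second reaction function into the first: x_{Kora} = 28/3 − (1/6)(35/6 − (1/6)x_{Kora}), which gives (35/36)x_{Kora} = 301/36 ⇒ x_{Kora} = 8.6.
Then x_{Mesa} = 35/6 − (1/6)·8.6 = 4.4.
P_{Kora} = 63 − 3·8.6 − 4.4 = 32.8.
Profit = (32.8 − 7)·8.6 = 221.88.

221.88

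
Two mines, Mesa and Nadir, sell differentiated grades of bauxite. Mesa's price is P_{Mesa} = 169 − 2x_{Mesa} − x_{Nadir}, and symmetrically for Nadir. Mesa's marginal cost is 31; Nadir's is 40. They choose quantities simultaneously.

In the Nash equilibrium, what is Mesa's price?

87.4

Mine Mesa's profit: π = x_{Mesa}(169 − 2x_{Mesa} − x_{Nadir}) − 31x_{Mesa}.
∂π/∂x_{Mesa} = 138 − 4x_{Mesa} − x_{Nadir} = 0 ⇒ x_{Mesa} = 34.5 − 0.25x_{Nadir}.
Similarly x_{Nadir} = 32.25 − 0.25x_{Mesa}.
Solving the two reaction functions simultaneously: (1 − (−0.25)(−0.25))x_{Mesa} = 34.5 − 0.25·32.25, so 0.9375x_{Mesa} = 26.4375 and x_{Mesa} = 28.2.
Then x_{Nadir} = 32.25 − 0.25·28.2 = 25.2.
P_{Mesa} = 169 − 2·28.2 − 25.2 = 87.4.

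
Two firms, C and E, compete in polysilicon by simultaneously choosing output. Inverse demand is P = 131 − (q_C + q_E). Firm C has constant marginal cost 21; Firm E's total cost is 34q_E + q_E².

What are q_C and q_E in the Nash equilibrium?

Firm C's profit: π = q_C(131 − (q_C + q_E)) − 21q_C.
∂π/∂q_C = 110 − 2q_C − q_E = 0, so q_C = 55 − 0.5q_E.
For E: ∂π/∂q_E = 97 − 4q_E − q_C = 0 ⇒ q_E = 24.25 − 0.25q_C.
Substituting the second reaction function into the first: q_C = 55 − 0.5(24.25 − 0.25q_C), which gives 0.875q_C = 42.875 ⇒ q_C = 49.
Then q_E = 24.25 − 0.25·49 = 12.

49, 12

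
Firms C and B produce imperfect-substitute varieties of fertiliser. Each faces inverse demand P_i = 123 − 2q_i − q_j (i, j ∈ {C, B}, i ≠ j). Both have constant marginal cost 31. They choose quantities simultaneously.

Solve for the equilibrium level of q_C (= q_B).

Firm C's profit: π = q_C(123 − 2q_C − q_B) − 31q_C.
∂π/∂q_C = 92 − 4q_C − q_B = 0 ⇒ q_C = 23 − 0.25q_B.
The game is symmetric, so in equilibrium q_B = q_C: the reaction function gives 1.25q_C = 23, hence q_C = 18.4.

18.4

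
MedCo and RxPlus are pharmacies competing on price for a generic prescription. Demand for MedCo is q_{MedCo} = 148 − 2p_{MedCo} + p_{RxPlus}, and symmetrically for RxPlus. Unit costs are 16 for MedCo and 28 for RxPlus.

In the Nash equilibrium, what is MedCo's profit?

4158.72

MedCo's profit: π = (p_{MedCo} − 16)(148 − 2p_{MedCo} + p_{RxPlus}).
∂π/∂p_{MedCo} = 180 − 4p_{MedCo} + p_{RxPlus} = 0 ⇒ p_{MedCo} = 45 + 0.25p_{RxPlus}.
Similarly p_{RxPlus} = 51 + 0.25p_{MedCo}.
Substituting the second reaction function into the first: p_{MedCo} = 45 + 0.25(51 + 0.25p_{MedCo}), which gives 0.9375p_{MedCo} = 57.75 ⇒ p_{MedCo} = 61.6.
Then p_{RxPlus} = 51 + 0.25·61.6 = 66.4.
q_{MedCo} = 148 − 2·61.6 + 66.4 = 91.2.
Profit = (61.6 − 16)·91.2 = 4158.72.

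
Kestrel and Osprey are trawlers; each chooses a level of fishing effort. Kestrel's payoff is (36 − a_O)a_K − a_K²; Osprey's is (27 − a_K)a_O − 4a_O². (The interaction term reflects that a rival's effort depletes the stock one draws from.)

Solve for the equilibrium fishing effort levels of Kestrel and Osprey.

17.4, 1.2

Expanding Kestrel's payoff: 36a_K − a_Oa_K − a_K².
∂π/∂a_K = 36 − a_O − 2a_K = 0, so a_K = 18 − 0.5a_O.
Likewise for Osprey: a_O = 3.375 − 0.125a_K.
Substituting the second reaction function into the first: a_K = 18 − 0.5(3.375 − 0.125a_K), which gives 0.9375a_K = 16.3125 ⇒ a_K = 17.4.
Then a_O = 3.375 − 0.125·17.4 = 1.2.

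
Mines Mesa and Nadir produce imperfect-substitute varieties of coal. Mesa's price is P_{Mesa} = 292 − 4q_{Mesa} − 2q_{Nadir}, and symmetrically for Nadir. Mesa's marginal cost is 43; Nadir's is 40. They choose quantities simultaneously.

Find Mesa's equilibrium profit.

2460.16

Mine Mesa's profit: π = q_{Mesa}(292 − 4q_{Mesa} − 2q_{Nadir}) − 43q_{Mesa}.
∂π/∂q_{Mesa} = 249 − 8q_{Mesa} − 2q_{Nadir} = 0 ⇒ q_{Mesa} = 31.125 − 0.25q_{Nadir}.
Similarly q_{Nadir} = 31.5 − 0.25q_{Mesa}.
Solving the two reaction functions simultaneously: (1 − (−0.25)(−0.25))q_{Mesa} = 31.125 − 0.25·31.5, so 0.9375q_{Mesa} = 23.25 and q_{Mesa} = 24.8.
Then q_{Nadir} = 31.5 − 0.25·24.8 = 25.3.
P_{Mesa} = 292 − 4·24.8 − 2·25.3 = 142.2.
Profit = (142.2 − 43)·24.8 = 2460.16.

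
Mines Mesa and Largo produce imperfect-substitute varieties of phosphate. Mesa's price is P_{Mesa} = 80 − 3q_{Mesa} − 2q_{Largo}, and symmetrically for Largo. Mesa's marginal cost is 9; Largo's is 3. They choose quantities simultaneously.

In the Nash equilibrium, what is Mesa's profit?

216.75

Mine Mesa's profit: π = q_{Mesa}(80 − 3q_{Mesa} − 2q_{Largo}) − 9q_{Mesa}.
∂π/∂q_{Mesa} = 71 − 6q_{Mesa} − 2q_{Largo} = 0 ⇒ q_{Mesa} = 71/6 − (1/3)q_{Largo}.
Similarly q_{Largo} = 77/6 − (1/3)q_{Mesa}.
Plugging q_{Largo} into Mesa's best response: q_{Mesa} = 71/6 − (1/3)(77/6 − (1/3)q_{Mesa}) ⇒ (8/9)q_{Mesa} = 68/9, so q_{Mesa} = 8.5.
Then q_{Largo} = 77/6 − (1/3)·8.5 = 10.
P_{Mesa} = 80 − 3·8.5 − 2·10 = 34.5.
Profit = (34.5 − 9)·8.5 = 216.75.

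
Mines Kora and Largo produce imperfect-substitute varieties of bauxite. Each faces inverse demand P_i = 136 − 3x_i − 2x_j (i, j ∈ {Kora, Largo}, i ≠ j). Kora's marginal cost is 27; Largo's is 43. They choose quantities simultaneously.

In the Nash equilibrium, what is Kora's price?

Mine Kora's profit: π = x_{Kora}(136 − 3x_{Kora} − 2x_{Largo}) − 27x_{Kora}.
∂π/∂x_{Kora} = 109 − 6x_{Kora} − 2x_{Largo} = 0 ⇒ x_{Kora} = 109/6 − (1/3)x_{Largo}.
Similarly x_{Largo} = 15.5 − (1/3)x_{Kora}.
Plugging x_{Largo} into Kora's best response: x_{Kora} = 109/6 − (1/3)(15.5 − (1/3)x_{Kora}) ⇒ (8/9)x_{Kora} = 13, so x_{Kora} = 14.625.
Then x_{Largo} = 15.5 − (1/3)·14.625 = 10.625.
P_{Kora} = 136 − 3·14.625 − 2·10.625 = 70.875.

70.875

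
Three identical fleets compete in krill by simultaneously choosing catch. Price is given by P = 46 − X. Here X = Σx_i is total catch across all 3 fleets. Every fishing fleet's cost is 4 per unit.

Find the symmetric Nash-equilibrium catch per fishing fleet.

10.5

A representative fishing fleet's profit is π_i = x_i(46 − X) − 4x_i, with X = x_i + Σ_{j≠i} x_j.
First-order condition: 42 − 2x_i − Σ_{j≠i} x_j = 0.
With identical fishing fleets, set every x_j = x: then 42 − 2x − 2x = 0, i.e. x = 42/4 = 10.5.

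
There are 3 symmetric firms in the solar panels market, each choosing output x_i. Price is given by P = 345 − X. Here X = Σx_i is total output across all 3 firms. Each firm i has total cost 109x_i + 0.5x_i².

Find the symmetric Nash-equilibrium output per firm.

A representative firm's profit is π_i = x_i(345 − X) − 109x_i − 0.5x_i², with X = x_i + Σ_{j≠i} x_j.
First-order condition: 236 − 3x_i − Σ_{j≠i} x_j = 0.
In a symmetric equilibrium every firm chooses the same x, so Σ_{j≠i} x_j = 2x. The condition becomes 236 − 5x = 0, giving x = 236/5 = 47.2.

47.2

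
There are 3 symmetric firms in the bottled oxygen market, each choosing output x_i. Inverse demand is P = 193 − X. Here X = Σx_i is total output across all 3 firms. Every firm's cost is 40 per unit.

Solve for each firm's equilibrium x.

38.25

A representative firm's profit is π_i = x_i(193 − X) − 40x_i, with X = x_i + Σ_{j≠i} x_j.
First-order condition: 153 − 2x_i − Σ_{j≠i} x_j = 0.
In a symmetric equilibrium every firm chooses the same x, so Σ_{j≠i} x_j = 2x. The condition becomes 153 − 4x = 0, giving x = 153/4 = 38.25.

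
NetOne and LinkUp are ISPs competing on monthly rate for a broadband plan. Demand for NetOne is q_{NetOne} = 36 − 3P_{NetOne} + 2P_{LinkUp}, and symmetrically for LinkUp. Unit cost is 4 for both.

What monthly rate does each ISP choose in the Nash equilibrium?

NetOne's profit: π = (P_{NetOne} − 4)(36 − 3P_{NetOne} + 2P_{LinkUp}).
∂π/∂P_{NetOne} = 48 − 6P_{NetOne} + 2P_{LinkUp} = 0 ⇒ P_{NetOne} = 8 + (1/3)P_{LinkUp}.
Setting P_{NetOne} = P_{LinkUp} in the reaction function: P_{NetOne} = 8 + (1/3)P_{NetOne}, so P_{NetOne} = 8 / (2/3) = 12.

12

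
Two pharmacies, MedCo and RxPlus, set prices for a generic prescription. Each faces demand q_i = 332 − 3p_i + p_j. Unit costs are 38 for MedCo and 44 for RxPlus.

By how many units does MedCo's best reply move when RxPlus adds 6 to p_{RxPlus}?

MedCo's profit: π = (p_{MedCo} − 38)(332 − 3p_{MedCo} + p_{RxPlus}).
∂π/∂p_{MedCo} = 446 − 6p_{MedCo} + p_{RxPlus} = 0 ⇒ p_{MedCo} = 223/3 + (1/6)p_{RxPlus}.
The reaction-function slope is 1/6, so a 6-unit rise in p_{RxPlus} moves p_{MedCo} by 1/6 × 6 = 1. MedCo's best response rises — the actions are strategic complements.

1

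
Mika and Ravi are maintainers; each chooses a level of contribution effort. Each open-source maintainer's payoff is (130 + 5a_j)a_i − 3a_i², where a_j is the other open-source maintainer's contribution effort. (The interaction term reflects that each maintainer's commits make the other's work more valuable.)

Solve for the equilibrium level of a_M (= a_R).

Mika's payoff is (130 + 5a_R)a_M − 3a_M².
∂π/∂a_M = 130 + 5a_R − 6a_M = 0, so a_M = 65/3 + (5/6)a_R.
By symmetry a_R = a_M; substituting into the reaction function, (1/6)a_M = 65/3 and a_M = 130.

130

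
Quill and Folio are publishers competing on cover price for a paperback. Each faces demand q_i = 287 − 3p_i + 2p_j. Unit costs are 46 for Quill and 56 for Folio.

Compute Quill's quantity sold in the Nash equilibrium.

186.375

Quill's profit: π = (p_{Quill} − 46)(287 − 3p_{Quill} + 2p_{Folio}).
∂π/∂p_{Quill} = 425 − 6p_{Quill} + 2p_{Folio} = 0 ⇒ p_{Quill} = 425/6 + (1/3)p_{Folio}.
Similarly p_{Folio} = 455/6 + (1/3)p_{Quill}.
Plugging p_{Folio} into Quill's best response: p_{Quill} = 425/6 + (1/3)(455/6 + (1/3)p_{Quill}) ⇒ (8/9)p_{Quill} = 865/9, so p_{Quill} = 108.125.
Then p_{Folio} = 455/6 + (1/3)·108.125 = 111.875.
q_{Quill} = 287 − 3·108.125 + 2·111.875 = 186.375.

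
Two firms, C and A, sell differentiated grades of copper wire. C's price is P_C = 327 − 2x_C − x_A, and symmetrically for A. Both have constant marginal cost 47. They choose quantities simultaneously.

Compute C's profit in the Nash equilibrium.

6272

Firm C's profit: π = x_C(327 − 2x_C − x_A) − 47x_C.
∂π/∂x_C = 280 − 4x_C − x_A = 0 ⇒ x_C = 70 − 0.25x_A.
Setting x_C = x_A in the reaction function: x_C = 70 − 0.25x_C, so x_C = 70 / 1.25 = 56.
P_C = 327 − 2·56 − 56 = 159.
Profit = (159 − 47)·56 = 6272.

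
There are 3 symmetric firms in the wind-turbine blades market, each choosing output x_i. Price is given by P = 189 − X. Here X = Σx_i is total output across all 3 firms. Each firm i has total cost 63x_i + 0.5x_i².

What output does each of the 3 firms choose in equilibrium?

A representative firm's profit is π_i = x_i(189 − X) − 63x_i − 0.5x_i², with X = x_i + Σ_{j≠i} x_j.
First-order condition: 126 − 3x_i − Σ_{j≠i} x_j = 0.
With identical firms, set every x_j = x: then 126 − 3x − 2x = 0, i.e. x = 126/5 = 25.2.

25.2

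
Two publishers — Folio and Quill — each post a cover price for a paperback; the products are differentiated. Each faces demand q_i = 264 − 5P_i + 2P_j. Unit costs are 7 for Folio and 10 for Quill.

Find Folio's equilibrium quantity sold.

Folio's profit: π = (P_{Folio} − 7)(264 − 5P_{Folio} + 2P_{Quill}).
∂π/∂P_{Folio} = 299 − 10P_{Folio} + 2P_{Quill} = 0 ⇒ P_{Folio} = 29.9 + 0.2P_{Quill}.
Similarly P_{Quill} = 31.4 + 0.2P_{Folio}.
Solving the two reaction functions simultaneously: (1 − (0.2)(0.2))P_{Folio} = 29.9 + 0.2·31.4, so 0.96P_{Folio} = 36.18 and P_{Folio} = 37.6875.
Then P_{Quill} = 31.4 + 0.2·37.6875 = 38.9375.
q_{Folio} = 264 − 5·37.6875 + 2·38.9375 = 153.4375.

153.4375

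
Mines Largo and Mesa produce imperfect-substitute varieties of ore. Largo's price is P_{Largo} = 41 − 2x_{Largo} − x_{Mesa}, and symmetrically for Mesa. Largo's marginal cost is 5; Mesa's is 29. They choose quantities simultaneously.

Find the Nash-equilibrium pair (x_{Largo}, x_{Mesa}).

8.8, 0.8

Mine Largo's profit: π = x_{Largo}(41 − 2x_{Largo} − x_{Mesa}) − 5x_{Largo}.
∂π/∂x_{Largo} = 36 − 4x_{Largo} − x_{Mesa} = 0 ⇒ x_{Largo} = 9 − 0.25x_{Mesa}.
Similarly x_{Mesa} = 3 − 0.25x_{Largo}.
Substituting the second reaction function into the first: x_{Largo} = 9 − 0.25(3 − 0.25x_{Largo}), which gives 0.9375x_{Largo} = 8.25 ⇒ x_{Largo} = 8.8.
Then x_{Mesa} = 3 − 0.25·8.8 = 0.8.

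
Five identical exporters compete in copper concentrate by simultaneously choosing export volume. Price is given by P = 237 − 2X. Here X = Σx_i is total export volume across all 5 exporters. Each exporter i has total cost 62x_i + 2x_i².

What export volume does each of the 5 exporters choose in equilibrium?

A representative exporter's profit is π_i = x_i(237 − 2X) − 62x_i − 2x_i², with X = x_i + Σ_{j≠i} x_j.
First-order condition: 175 − 8x_i − 2Σ_{j≠i} x_j = 0.
With identical exporters, set every x_j = x: then 175 − 8x − 8x = 0, i.e. x = 175/16 = 10.9375.

10.9375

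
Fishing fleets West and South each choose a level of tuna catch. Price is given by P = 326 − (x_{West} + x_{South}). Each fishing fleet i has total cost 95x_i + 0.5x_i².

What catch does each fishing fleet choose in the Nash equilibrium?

Fishing fleet West's profit: π = x_{West}(326 − (x_{West} + x_{South})) − 95x_{West} − 0.5x_{West}².
∂π/∂x_{West} = 231 − 3x_{West} − x_{South} = 0, so x_{West} = 77 − (1/3)x_{South}.
By symmetry x_{South} = x_{West}; substituting into the reaction function, (4/3)x_{West} = 77 and x_{West} = 57.75.

57.75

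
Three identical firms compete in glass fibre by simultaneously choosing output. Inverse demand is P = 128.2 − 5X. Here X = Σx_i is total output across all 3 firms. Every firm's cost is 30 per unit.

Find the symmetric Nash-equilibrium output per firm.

4.91

A representative firm's profit is π_i = x_i(128.2 − 5X) − 30x_i, with X = x_i + Σ_{j≠i} x_j.
First-order condition: 98.2 − 10x_i − 5Σ_{j≠i} x_j = 0.
Imposing symmetry (x_j = x for all j) turns Σ_{j≠i} x_j into 2x, so 98.2 = 20x and x = 4.91.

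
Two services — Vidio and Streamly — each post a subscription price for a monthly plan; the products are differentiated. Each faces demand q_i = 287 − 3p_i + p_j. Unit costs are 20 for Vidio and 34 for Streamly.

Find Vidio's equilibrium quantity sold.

151.8

Vidio's profit: π = (p_{Vidio} − 20)(287 − 3p_{Vidio} + p_{Streamly}).
∂π/∂p_{Vidio} = 347 − 6p_{Vidio} + p_{Streamly} = 0 ⇒ p_{Vidio} = 347/6 + (1/6)p_{Streamly}.
Similarly p_{Streamly} = 389/6 + (1/6)p_{Vidio}.
Substituting the second reaction function into the first: p_{Vidio} = 347/6 + (1/6)(389/6 + (1/6)p_{Vidio}), which gives (35/36)p_{Vidio} = 2471/36 ⇒ p_{Vidio} = 70.6.
Then p_{Streamly} = 389/6 + (1/6)·70.6 = 76.6.
q_{Vidio} = 287 − 3·70.6 + 76.6 = 151.8.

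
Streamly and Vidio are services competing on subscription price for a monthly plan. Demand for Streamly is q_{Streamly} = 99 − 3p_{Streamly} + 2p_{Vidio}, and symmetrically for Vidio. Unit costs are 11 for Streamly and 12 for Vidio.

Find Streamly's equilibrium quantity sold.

66.5625

Streamly's profit: π = (p_{Streamly} − 11)(99 − 3p_{Streamly} + 2p_{Vidio}).
∂π/∂p_{Streamly} = 132 − 6p_{Streamly} + 2p_{Vidio} = 0 ⇒ p_{Streamly} = 22 + (1/3)p_{Vidio}.
Similarly p_{Vidio} = 22.5 + (1/3)p_{Streamly}.
Solving the two reaction functions simultaneously: (1 − (1/3)(1/3))p_{Streamly} = 22 + (1/3)·22.5, so (8/9)p_{Streamly} = 29.5 and p_{Streamly} = 33.1875.
Then p_{Vidio} = 22.5 + (1/3)·33.1875 = 33.5625.
q_{Streamly} = 99 − 3·33.1875 + 2·33.5625 = 66.5625.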